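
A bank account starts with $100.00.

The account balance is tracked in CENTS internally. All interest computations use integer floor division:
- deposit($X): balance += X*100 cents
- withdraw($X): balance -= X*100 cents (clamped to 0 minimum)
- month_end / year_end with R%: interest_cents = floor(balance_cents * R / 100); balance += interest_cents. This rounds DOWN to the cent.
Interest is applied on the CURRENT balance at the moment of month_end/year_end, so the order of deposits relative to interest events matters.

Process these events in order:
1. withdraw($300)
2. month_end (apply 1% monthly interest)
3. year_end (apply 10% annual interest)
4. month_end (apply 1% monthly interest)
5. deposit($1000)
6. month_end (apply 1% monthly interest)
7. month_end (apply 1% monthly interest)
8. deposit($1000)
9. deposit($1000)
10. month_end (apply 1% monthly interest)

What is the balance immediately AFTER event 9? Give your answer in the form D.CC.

After 1 (withdraw($300)): balance=$0.00 total_interest=$0.00
After 2 (month_end (apply 1% monthly interest)): balance=$0.00 total_interest=$0.00
After 3 (year_end (apply 10% annual interest)): balance=$0.00 total_interest=$0.00
After 4 (month_end (apply 1% monthly interest)): balance=$0.00 total_interest=$0.00
After 5 (deposit($1000)): balance=$1000.00 total_interest=$0.00
After 6 (month_end (apply 1% monthly interest)): balance=$1010.00 total_interest=$10.00
After 7 (month_end (apply 1% monthly interest)): balance=$1020.10 total_interest=$20.10
After 8 (deposit($1000)): balance=$2020.10 total_interest=$20.10
After 9 (deposit($1000)): balance=$3020.10 total_interest=$20.10

Answer: 3020.10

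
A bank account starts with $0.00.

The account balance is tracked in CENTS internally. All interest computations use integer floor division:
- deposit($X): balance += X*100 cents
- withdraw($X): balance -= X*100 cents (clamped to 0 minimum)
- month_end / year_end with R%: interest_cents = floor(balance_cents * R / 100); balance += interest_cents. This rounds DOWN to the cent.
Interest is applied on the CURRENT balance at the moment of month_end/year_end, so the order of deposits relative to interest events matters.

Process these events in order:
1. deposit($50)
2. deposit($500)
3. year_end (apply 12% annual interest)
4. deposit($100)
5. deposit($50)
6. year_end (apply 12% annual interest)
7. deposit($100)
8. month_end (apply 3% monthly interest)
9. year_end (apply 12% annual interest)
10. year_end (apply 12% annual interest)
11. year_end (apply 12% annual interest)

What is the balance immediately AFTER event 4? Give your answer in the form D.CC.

Answer: 716.00

Derivation:
After 1 (deposit($50)): balance=$50.00 total_interest=$0.00
After 2 (deposit($500)): balance=$550.00 total_interest=$0.00
After 3 (year_end (apply 12% annual interest)): balance=$616.00 total_interest=$66.00
After 4 (deposit($100)): balance=$716.00 total_interest=$66.00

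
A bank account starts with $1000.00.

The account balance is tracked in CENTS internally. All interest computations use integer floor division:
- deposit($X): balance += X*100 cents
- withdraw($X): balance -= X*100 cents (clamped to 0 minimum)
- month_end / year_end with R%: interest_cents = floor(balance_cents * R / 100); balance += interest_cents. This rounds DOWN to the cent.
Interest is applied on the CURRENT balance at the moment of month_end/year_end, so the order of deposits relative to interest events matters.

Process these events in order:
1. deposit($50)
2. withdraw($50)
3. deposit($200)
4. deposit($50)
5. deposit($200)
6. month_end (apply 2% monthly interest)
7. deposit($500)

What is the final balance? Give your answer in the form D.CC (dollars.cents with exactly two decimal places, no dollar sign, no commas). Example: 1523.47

After 1 (deposit($50)): balance=$1050.00 total_interest=$0.00
After 2 (withdraw($50)): balance=$1000.00 total_interest=$0.00
After 3 (deposit($200)): balance=$1200.00 total_interest=$0.00
After 4 (deposit($50)): balance=$1250.00 total_interest=$0.00
After 5 (deposit($200)): balance=$1450.00 total_interest=$0.00
After 6 (month_end (apply 2% monthly interest)): balance=$1479.00 total_interest=$29.00
After 7 (deposit($500)): balance=$1979.00 total_interest=$29.00

Answer: 1979.00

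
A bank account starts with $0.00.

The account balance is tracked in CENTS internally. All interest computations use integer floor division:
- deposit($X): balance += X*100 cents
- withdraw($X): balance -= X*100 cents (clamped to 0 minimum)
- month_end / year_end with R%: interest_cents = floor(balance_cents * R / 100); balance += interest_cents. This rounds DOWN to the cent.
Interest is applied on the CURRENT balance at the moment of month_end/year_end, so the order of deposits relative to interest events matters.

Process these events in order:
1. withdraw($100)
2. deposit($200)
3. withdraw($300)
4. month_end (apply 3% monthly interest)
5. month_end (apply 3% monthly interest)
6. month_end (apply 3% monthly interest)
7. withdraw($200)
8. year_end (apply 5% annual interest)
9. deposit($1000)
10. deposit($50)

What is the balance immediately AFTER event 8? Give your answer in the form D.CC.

After 1 (withdraw($100)): balance=$0.00 total_interest=$0.00
After 2 (deposit($200)): balance=$200.00 total_interest=$0.00
After 3 (withdraw($300)): balance=$0.00 total_interest=$0.00
After 4 (month_end (apply 3% monthly interest)): balance=$0.00 total_interest=$0.00
After 5 (month_end (apply 3% monthly interest)): balance=$0.00 total_interest=$0.00
After 6 (month_end (apply 3% monthly interest)): balance=$0.00 total_interest=$0.00
After 7 (withdraw($200)): balance=$0.00 total_interest=$0.00
After 8 (year_end (apply 5% annual interest)): balance=$0.00 total_interest=$0.00

Answer: 0.00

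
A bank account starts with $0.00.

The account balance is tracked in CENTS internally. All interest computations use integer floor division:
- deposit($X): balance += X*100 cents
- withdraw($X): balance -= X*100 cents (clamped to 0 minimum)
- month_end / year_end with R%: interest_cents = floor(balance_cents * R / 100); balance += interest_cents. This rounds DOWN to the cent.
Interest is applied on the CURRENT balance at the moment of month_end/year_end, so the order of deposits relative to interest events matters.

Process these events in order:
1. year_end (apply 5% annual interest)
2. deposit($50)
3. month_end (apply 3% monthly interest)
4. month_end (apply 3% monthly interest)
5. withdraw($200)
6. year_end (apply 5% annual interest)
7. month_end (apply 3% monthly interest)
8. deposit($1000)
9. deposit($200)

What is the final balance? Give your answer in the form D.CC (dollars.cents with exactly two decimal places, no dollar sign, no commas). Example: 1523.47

Answer: 1200.00

Derivation:
After 1 (year_end (apply 5% annual interest)): balance=$0.00 total_interest=$0.00
After 2 (deposit($50)): balance=$50.00 total_interest=$0.00
After 3 (month_end (apply 3% monthly interest)): balance=$51.50 total_interest=$1.50
After 4 (month_end (apply 3% monthly interest)): balance=$53.04 total_interest=$3.04
After 5 (withdraw($200)): balance=$0.00 total_interest=$3.04
After 6 (year_end (apply 5% annual interest)): balance=$0.00 total_interest=$3.04
After 7 (month_end (apply 3% monthly interest)): balance=$0.00 total_interest=$3.04
After 8 (deposit($1000)): balance=$1000.00 total_interest=$3.04
After 9 (deposit($200)): balance=$1200.00 total_interest=$3.04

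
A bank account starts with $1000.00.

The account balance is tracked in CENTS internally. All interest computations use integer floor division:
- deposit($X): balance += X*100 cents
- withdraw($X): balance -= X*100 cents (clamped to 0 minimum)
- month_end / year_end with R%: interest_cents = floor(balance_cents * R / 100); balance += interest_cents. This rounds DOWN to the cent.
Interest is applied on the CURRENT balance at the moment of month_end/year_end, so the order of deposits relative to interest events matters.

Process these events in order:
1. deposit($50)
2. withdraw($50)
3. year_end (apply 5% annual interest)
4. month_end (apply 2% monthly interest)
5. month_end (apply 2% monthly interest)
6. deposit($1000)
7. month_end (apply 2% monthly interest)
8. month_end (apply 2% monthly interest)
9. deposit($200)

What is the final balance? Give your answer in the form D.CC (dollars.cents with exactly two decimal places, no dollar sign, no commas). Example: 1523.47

After 1 (deposit($50)): balance=$1050.00 total_interest=$0.00
After 2 (withdraw($50)): balance=$1000.00 total_interest=$0.00
After 3 (year_end (apply 5% annual interest)): balance=$1050.00 total_interest=$50.00
After 4 (month_end (apply 2% monthly interest)): balance=$1071.00 total_interest=$71.00
After 5 (month_end (apply 2% monthly interest)): balance=$1092.42 total_interest=$92.42
After 6 (deposit($1000)): balance=$2092.42 total_interest=$92.42
After 7 (month_end (apply 2% monthly interest)): balance=$2134.26 total_interest=$134.26
After 8 (month_end (apply 2% monthly interest)): balance=$2176.94 total_interest=$176.94
After 9 (deposit($200)): balance=$2376.94 total_interest=$176.94

Answer: 2376.94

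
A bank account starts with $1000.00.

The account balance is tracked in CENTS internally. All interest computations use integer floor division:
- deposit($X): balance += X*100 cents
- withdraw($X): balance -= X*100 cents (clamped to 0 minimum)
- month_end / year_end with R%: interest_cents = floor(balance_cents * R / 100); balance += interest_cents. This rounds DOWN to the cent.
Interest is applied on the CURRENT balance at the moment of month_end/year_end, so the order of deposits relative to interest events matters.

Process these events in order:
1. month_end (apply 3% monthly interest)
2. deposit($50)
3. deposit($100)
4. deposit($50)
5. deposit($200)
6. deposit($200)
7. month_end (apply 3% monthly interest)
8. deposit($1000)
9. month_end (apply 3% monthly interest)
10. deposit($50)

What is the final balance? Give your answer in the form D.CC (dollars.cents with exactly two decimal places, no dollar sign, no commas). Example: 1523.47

Answer: 2809.26

Derivation:
After 1 (month_end (apply 3% monthly interest)): balance=$1030.00 total_interest=$30.00
After 2 (deposit($50)): balance=$1080.00 total_interest=$30.00
After 3 (deposit($100)): balance=$1180.00 total_interest=$30.00
After 4 (deposit($50)): balance=$1230.00 total_interest=$30.00
After 5 (deposit($200)): balance=$1430.00 total_interest=$30.00
After 6 (deposit($200)): balance=$1630.00 total_interest=$30.00
After 7 (month_end (apply 3% monthly interest)): balance=$1678.90 total_interest=$78.90
After 8 (deposit($1000)): balance=$2678.90 total_interest=$78.90
After 9 (month_end (apply 3% monthly interest)): balance=$2759.26 total_interest=$159.26
After 10 (deposit($50)): balance=$2809.26 total_interest=$159.26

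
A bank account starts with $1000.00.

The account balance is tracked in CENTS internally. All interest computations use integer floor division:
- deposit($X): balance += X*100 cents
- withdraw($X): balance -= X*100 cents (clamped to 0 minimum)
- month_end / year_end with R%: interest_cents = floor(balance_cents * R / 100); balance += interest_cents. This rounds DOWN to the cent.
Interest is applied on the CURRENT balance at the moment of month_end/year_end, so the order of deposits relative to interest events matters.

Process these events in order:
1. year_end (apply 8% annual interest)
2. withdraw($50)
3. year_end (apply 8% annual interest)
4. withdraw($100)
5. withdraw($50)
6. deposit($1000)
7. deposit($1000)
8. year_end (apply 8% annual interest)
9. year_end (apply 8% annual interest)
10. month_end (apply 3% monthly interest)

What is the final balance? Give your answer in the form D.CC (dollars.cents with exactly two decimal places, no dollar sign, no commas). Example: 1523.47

Answer: 3559.00

Derivation:
After 1 (year_end (apply 8% annual interest)): balance=$1080.00 total_interest=$80.00
After 2 (withdraw($50)): balance=$1030.00 total_interest=$80.00
After 3 (year_end (apply 8% annual interest)): balance=$1112.40 total_interest=$162.40
After 4 (withdraw($100)): balance=$1012.40 total_interest=$162.40
After 5 (withdraw($50)): balance=$962.40 total_interest=$162.40
After 6 (deposit($1000)): balance=$1962.40 total_interest=$162.40
After 7 (deposit($1000)): balance=$2962.40 total_interest=$162.40
After 8 (year_end (apply 8% annual interest)): balance=$3199.39 total_interest=$399.39
After 9 (year_end (apply 8% annual interest)): balance=$3455.34 total_interest=$655.34
After 10 (month_end (apply 3% monthly interest)): balance=$3559.00 total_interest=$759.00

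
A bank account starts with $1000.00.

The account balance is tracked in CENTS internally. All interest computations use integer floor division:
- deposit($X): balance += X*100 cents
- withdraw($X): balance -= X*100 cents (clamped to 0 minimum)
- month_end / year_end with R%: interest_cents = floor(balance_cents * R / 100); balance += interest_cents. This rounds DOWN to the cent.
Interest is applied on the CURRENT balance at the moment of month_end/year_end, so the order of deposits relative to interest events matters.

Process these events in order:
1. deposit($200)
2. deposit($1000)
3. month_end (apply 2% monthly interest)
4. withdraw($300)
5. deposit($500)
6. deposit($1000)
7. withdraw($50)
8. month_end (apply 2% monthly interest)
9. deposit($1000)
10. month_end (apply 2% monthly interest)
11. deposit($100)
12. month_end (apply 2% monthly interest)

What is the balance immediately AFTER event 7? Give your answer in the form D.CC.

Answer: 3394.00

Derivation:
After 1 (deposit($200)): balance=$1200.00 total_interest=$0.00
After 2 (deposit($1000)): balance=$2200.00 total_interest=$0.00
After 3 (month_end (apply 2% monthly interest)): balance=$2244.00 total_interest=$44.00
After 4 (withdraw($300)): balance=$1944.00 total_interest=$44.00
After 5 (deposit($500)): balance=$2444.00 total_interest=$44.00
After 6 (deposit($1000)): balance=$3444.00 total_interest=$44.00
After 7 (withdraw($50)): balance=$3394.00 total_interest=$44.00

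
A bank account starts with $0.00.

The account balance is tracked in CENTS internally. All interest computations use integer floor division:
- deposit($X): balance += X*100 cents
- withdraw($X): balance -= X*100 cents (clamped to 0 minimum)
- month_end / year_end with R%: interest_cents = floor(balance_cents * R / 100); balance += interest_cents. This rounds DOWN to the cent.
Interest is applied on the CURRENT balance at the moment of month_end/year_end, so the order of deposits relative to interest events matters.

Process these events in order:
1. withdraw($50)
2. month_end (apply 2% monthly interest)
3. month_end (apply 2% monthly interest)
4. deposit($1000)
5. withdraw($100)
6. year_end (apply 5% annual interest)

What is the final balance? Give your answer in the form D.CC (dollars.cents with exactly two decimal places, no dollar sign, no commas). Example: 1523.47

Answer: 945.00

Derivation:
After 1 (withdraw($50)): balance=$0.00 total_interest=$0.00
After 2 (month_end (apply 2% monthly interest)): balance=$0.00 total_interest=$0.00
After 3 (month_end (apply 2% monthly interest)): balance=$0.00 total_interest=$0.00
After 4 (deposit($1000)): balance=$1000.00 total_interest=$0.00
After 5 (withdraw($100)): balance=$900.00 total_interest=$0.00
After 6 (year_end (apply 5% annual interest)): balance=$945.00 total_interest=$45.00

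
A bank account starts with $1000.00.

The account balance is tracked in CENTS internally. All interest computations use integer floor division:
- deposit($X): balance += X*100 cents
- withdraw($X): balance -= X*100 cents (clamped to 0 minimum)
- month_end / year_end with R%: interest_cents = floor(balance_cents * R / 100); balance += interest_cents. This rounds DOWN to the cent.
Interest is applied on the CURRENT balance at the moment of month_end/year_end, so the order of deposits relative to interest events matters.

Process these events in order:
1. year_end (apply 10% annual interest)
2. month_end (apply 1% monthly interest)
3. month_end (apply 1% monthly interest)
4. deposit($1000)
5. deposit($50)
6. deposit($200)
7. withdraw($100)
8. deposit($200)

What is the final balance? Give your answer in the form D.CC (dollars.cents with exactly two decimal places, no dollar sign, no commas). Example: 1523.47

Answer: 2472.11

Derivation:
After 1 (year_end (apply 10% annual interest)): balance=$1100.00 total_interest=$100.00
After 2 (month_end (apply 1% monthly interest)): balance=$1111.00 total_interest=$111.00
After 3 (month_end (apply 1% monthly interest)): balance=$1122.11 total_interest=$122.11
After 4 (deposit($1000)): balance=$2122.11 total_interest=$122.11
After 5 (deposit($50)): balance=$2172.11 total_interest=$122.11
After 6 (deposit($200)): balance=$2372.11 total_interest=$122.11
After 7 (withdraw($100)): balance=$2272.11 total_interest=$122.11
After 8 (deposit($200)): balance=$2472.11 total_interest=$122.11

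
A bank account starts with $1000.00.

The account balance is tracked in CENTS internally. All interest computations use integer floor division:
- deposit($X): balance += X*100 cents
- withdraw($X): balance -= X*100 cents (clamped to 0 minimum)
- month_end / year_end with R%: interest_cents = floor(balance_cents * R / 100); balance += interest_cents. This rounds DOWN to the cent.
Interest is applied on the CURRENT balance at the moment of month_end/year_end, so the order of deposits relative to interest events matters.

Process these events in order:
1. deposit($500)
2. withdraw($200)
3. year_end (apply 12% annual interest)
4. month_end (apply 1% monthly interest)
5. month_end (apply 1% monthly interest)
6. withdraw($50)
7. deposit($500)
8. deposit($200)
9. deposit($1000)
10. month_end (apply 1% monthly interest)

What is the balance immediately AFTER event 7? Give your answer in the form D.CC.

After 1 (deposit($500)): balance=$1500.00 total_interest=$0.00
After 2 (withdraw($200)): balance=$1300.00 total_interest=$0.00
After 3 (year_end (apply 12% annual interest)): balance=$1456.00 total_interest=$156.00
After 4 (month_end (apply 1% monthly interest)): balance=$1470.56 total_interest=$170.56
After 5 (month_end (apply 1% monthly interest)): balance=$1485.26 total_interest=$185.26
After 6 (withdraw($50)): balance=$1435.26 total_interest=$185.26
After 7 (deposit($500)): balance=$1935.26 total_interest=$185.26

Answer: 1935.26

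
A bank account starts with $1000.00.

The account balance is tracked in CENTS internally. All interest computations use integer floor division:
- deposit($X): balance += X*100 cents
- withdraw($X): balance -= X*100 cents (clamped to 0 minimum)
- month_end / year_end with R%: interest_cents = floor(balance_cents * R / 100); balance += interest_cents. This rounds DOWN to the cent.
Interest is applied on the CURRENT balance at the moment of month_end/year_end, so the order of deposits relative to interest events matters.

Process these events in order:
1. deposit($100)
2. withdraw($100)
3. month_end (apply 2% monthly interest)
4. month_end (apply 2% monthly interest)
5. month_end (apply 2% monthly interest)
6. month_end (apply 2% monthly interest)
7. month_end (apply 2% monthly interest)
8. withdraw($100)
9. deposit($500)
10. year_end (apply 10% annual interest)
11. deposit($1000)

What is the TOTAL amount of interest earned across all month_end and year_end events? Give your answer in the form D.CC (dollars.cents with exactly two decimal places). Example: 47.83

Answer: 254.46

Derivation:
After 1 (deposit($100)): balance=$1100.00 total_interest=$0.00
After 2 (withdraw($100)): balance=$1000.00 total_interest=$0.00
After 3 (month_end (apply 2% monthly interest)): balance=$1020.00 total_interest=$20.00
After 4 (month_end (apply 2% monthly interest)): balance=$1040.40 total_interest=$40.40
After 5 (month_end (apply 2% monthly interest)): balance=$1061.20 total_interest=$61.20
After 6 (month_end (apply 2% monthly interest)): balance=$1082.42 total_interest=$82.42
After 7 (month_end (apply 2% monthly interest)): balance=$1104.06 total_interest=$104.06
After 8 (withdraw($100)): balance=$1004.06 total_interest=$104.06
After 9 (deposit($500)): balance=$1504.06 total_interest=$104.06
After 10 (year_end (apply 10% annual interest)): balance=$1654.46 total_interest=$254.46
After 11 (deposit($1000)): balance=$2654.46 total_interest=$254.46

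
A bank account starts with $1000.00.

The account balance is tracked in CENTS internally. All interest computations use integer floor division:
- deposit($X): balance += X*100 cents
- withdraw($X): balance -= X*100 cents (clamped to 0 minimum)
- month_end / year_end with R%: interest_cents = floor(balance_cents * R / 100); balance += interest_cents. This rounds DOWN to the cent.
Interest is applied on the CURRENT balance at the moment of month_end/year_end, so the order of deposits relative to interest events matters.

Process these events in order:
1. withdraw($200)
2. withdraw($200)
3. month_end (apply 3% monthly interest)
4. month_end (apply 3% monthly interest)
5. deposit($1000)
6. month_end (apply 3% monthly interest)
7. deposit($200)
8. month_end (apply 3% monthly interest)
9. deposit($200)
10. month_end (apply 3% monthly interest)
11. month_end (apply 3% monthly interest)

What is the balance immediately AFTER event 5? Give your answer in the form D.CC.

Answer: 1636.54

Derivation:
After 1 (withdraw($200)): balance=$800.00 total_interest=$0.00
After 2 (withdraw($200)): balance=$600.00 total_interest=$0.00
After 3 (month_end (apply 3% monthly interest)): balance=$618.00 total_interest=$18.00
After 4 (month_end (apply 3% monthly interest)): balance=$636.54 total_interest=$36.54
After 5 (deposit($1000)): balance=$1636.54 total_interest=$36.54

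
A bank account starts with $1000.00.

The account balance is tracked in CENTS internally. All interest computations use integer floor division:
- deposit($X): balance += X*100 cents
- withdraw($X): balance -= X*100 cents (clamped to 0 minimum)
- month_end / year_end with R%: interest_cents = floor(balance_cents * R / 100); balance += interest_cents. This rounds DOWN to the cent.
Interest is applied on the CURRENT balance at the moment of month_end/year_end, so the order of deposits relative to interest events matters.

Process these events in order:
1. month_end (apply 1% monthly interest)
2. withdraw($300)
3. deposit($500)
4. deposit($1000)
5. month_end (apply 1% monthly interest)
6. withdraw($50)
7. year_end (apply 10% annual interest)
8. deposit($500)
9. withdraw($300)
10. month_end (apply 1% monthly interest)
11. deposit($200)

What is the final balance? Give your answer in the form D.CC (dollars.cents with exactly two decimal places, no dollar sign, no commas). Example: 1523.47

Answer: 2826.31

Derivation:
After 1 (month_end (apply 1% monthly interest)): balance=$1010.00 total_interest=$10.00
After 2 (withdraw($300)): balance=$710.00 total_interest=$10.00
After 3 (deposit($500)): balance=$1210.00 total_interest=$10.00
After 4 (deposit($1000)): balance=$2210.00 total_interest=$10.00
After 5 (month_end (apply 1% monthly interest)): balance=$2232.10 total_interest=$32.10
After 6 (withdraw($50)): balance=$2182.10 total_interest=$32.10
After 7 (year_end (apply 10% annual interest)): balance=$2400.31 total_interest=$250.31
After 8 (deposit($500)): balance=$2900.31 total_interest=$250.31
After 9 (withdraw($300)): balance=$2600.31 total_interest=$250.31
After 10 (month_end (apply 1% monthly interest)): balance=$2626.31 total_interest=$276.31
After 11 (deposit($200)): balance=$2826.31 total_interest=$276.31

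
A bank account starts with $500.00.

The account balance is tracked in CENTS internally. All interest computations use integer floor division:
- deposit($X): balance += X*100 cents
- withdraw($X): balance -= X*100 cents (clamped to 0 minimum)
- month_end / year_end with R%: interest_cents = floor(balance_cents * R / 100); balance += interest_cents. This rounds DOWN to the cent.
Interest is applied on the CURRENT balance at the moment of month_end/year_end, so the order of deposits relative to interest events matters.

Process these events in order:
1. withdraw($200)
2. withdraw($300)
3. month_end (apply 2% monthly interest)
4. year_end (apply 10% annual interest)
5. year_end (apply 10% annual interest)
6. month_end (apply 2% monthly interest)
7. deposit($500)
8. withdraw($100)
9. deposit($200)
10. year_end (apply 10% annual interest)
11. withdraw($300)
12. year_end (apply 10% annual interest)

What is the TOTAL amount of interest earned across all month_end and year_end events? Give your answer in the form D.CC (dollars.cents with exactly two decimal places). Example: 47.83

Answer: 96.00

Derivation:
After 1 (withdraw($200)): balance=$300.00 total_interest=$0.00
After 2 (withdraw($300)): balance=$0.00 total_interest=$0.00
After 3 (month_end (apply 2% monthly interest)): balance=$0.00 total_interest=$0.00
After 4 (year_end (apply 10% annual interest)): balance=$0.00 total_interest=$0.00
After 5 (year_end (apply 10% annual interest)): balance=$0.00 total_interest=$0.00
After 6 (month_end (apply 2% monthly interest)): balance=$0.00 total_interest=$0.00
After 7 (deposit($500)): balance=$500.00 total_interest=$0.00
After 8 (withdraw($100)): balance=$400.00 total_interest=$0.00
After 9 (deposit($200)): balance=$600.00 total_interest=$0.00
After 10 (year_end (apply 10% annual interest)): balance=$660.00 total_interest=$60.00
After 11 (withdraw($300)): balance=$360.00 total_interest=$60.00
After 12 (year_end (apply 10% annual interest)): balance=$396.00 total_interest=$96.00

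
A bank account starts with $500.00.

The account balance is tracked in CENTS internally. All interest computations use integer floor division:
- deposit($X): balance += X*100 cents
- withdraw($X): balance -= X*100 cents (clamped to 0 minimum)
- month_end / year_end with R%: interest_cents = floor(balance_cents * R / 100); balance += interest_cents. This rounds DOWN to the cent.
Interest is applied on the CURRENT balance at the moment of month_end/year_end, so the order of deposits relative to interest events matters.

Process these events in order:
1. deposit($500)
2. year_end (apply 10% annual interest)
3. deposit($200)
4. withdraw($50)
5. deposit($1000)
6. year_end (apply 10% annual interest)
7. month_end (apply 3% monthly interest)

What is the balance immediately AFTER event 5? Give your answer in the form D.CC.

Answer: 2250.00

Derivation:
After 1 (deposit($500)): balance=$1000.00 total_interest=$0.00
After 2 (year_end (apply 10% annual interest)): balance=$1100.00 total_interest=$100.00
After 3 (deposit($200)): balance=$1300.00 total_interest=$100.00
After 4 (withdraw($50)): balance=$1250.00 total_interest=$100.00
After 5 (deposit($1000)): balance=$2250.00 total_interest=$100.00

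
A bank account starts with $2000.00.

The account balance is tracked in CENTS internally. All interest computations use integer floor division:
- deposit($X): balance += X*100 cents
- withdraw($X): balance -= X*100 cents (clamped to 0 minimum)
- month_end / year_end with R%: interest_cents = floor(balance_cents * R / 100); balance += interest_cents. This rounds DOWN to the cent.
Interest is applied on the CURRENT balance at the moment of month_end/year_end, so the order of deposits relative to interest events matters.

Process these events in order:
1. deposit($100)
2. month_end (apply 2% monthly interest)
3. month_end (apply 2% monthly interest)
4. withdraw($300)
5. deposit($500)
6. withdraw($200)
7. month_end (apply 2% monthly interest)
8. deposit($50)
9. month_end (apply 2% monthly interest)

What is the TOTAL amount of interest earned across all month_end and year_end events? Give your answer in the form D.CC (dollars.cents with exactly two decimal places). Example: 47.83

Answer: 174.10

Derivation:
After 1 (deposit($100)): balance=$2100.00 total_interest=$0.00
After 2 (month_end (apply 2% monthly interest)): balance=$2142.00 total_interest=$42.00
After 3 (month_end (apply 2% monthly interest)): balance=$2184.84 total_interest=$84.84
After 4 (withdraw($300)): balance=$1884.84 total_interest=$84.84
After 5 (deposit($500)): balance=$2384.84 total_interest=$84.84
After 6 (withdraw($200)): balance=$2184.84 total_interest=$84.84
After 7 (month_end (apply 2% monthly interest)): balance=$2228.53 total_interest=$128.53
After 8 (deposit($50)): balance=$2278.53 total_interest=$128.53
After 9 (month_end (apply 2% monthly interest)): balance=$2324.10 total_interest=$174.10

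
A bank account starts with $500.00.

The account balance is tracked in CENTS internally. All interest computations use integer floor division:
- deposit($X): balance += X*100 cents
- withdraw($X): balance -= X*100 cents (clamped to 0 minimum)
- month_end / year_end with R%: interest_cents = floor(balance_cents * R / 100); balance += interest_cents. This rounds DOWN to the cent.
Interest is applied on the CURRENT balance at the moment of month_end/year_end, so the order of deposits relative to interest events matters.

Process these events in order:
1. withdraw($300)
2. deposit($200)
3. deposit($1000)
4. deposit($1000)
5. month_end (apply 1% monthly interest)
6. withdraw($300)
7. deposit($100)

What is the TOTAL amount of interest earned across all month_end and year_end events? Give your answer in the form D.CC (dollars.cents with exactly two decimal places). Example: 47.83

After 1 (withdraw($300)): balance=$200.00 total_interest=$0.00
After 2 (deposit($200)): balance=$400.00 total_interest=$0.00
After 3 (deposit($1000)): balance=$1400.00 total_interest=$0.00
After 4 (deposit($1000)): balance=$2400.00 total_interest=$0.00
After 5 (month_end (apply 1% monthly interest)): balance=$2424.00 total_interest=$24.00
After 6 (withdraw($300)): balance=$2124.00 total_interest=$24.00
After 7 (deposit($100)): balance=$2224.00 total_interest=$24.00

Answer: 24.00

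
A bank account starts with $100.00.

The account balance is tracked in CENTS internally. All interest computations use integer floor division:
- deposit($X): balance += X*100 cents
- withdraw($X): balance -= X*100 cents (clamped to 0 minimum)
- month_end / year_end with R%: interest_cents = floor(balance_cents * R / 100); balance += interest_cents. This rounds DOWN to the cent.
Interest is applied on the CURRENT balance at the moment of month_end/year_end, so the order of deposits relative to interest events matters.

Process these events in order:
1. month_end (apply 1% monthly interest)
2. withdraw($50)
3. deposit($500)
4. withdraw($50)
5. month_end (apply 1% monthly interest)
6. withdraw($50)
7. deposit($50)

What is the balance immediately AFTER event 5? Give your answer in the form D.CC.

Answer: 506.01

Derivation:
After 1 (month_end (apply 1% monthly interest)): balance=$101.00 total_interest=$1.00
After 2 (withdraw($50)): balance=$51.00 total_interest=$1.00
After 3 (deposit($500)): balance=$551.00 total_interest=$1.00
After 4 (withdraw($50)): balance=$501.00 total_interest=$1.00
After 5 (month_end (apply 1% monthly interest)): balance=$506.01 total_interest=$6.01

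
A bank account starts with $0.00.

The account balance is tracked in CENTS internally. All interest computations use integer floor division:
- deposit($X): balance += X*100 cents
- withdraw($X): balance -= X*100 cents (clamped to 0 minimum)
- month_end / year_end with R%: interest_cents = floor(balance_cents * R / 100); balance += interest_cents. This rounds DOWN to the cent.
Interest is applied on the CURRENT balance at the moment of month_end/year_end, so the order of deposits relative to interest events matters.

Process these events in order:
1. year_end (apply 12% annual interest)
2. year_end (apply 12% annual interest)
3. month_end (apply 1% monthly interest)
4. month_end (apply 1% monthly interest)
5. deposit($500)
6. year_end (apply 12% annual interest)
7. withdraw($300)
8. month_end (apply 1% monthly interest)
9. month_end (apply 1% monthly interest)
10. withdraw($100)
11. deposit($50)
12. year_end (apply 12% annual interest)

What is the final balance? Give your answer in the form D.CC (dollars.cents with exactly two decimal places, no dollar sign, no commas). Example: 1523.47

After 1 (year_end (apply 12% annual interest)): balance=$0.00 total_interest=$0.00
After 2 (year_end (apply 12% annual interest)): balance=$0.00 total_interest=$0.00
After 3 (month_end (apply 1% monthly interest)): balance=$0.00 total_interest=$0.00
After 4 (month_end (apply 1% monthly interest)): balance=$0.00 total_interest=$0.00
After 5 (deposit($500)): balance=$500.00 total_interest=$0.00
After 6 (year_end (apply 12% annual interest)): balance=$560.00 total_interest=$60.00
After 7 (withdraw($300)): balance=$260.00 total_interest=$60.00
After 8 (month_end (apply 1% monthly interest)): balance=$262.60 total_interest=$62.60
After 9 (month_end (apply 1% monthly interest)): balance=$265.22 total_interest=$65.22
After 10 (withdraw($100)): balance=$165.22 total_interest=$65.22
After 11 (deposit($50)): balance=$215.22 total_interest=$65.22
After 12 (year_end (apply 12% annual interest)): balance=$241.04 total_interest=$91.04

Answer: 241.04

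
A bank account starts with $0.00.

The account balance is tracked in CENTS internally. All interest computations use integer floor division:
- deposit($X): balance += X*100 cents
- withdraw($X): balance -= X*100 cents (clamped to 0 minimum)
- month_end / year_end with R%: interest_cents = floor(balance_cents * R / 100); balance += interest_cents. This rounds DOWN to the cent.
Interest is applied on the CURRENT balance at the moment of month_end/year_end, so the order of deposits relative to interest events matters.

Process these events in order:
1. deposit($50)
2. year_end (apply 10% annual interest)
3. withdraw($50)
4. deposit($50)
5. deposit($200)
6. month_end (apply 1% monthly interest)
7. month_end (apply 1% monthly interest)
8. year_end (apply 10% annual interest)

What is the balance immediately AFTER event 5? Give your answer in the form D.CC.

Answer: 255.00

Derivation:
After 1 (deposit($50)): balance=$50.00 total_interest=$0.00
After 2 (year_end (apply 10% annual interest)): balance=$55.00 total_interest=$5.00
After 3 (withdraw($50)): balance=$5.00 total_interest=$5.00
After 4 (deposit($50)): balance=$55.00 total_interest=$5.00
After 5 (deposit($200)): balance=$255.00 total_interest=$5.00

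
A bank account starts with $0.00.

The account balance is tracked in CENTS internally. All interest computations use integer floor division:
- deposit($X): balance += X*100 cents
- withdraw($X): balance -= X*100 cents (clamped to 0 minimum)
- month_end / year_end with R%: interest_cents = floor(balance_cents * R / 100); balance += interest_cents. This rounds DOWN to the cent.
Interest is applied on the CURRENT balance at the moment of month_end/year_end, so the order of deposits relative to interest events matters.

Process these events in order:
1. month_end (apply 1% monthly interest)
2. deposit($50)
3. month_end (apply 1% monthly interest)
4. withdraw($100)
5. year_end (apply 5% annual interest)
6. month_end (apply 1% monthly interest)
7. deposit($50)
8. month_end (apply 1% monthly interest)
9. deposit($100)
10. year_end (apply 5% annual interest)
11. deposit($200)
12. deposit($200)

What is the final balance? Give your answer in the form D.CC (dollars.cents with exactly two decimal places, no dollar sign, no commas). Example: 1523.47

Answer: 558.02

Derivation:
After 1 (month_end (apply 1% monthly interest)): balance=$0.00 total_interest=$0.00
After 2 (deposit($50)): balance=$50.00 total_interest=$0.00
After 3 (month_end (apply 1% monthly interest)): balance=$50.50 total_interest=$0.50
After 4 (withdraw($100)): balance=$0.00 total_interest=$0.50
After 5 (year_end (apply 5% annual interest)): balance=$0.00 total_interest=$0.50
After 6 (month_end (apply 1% monthly interest)): balance=$0.00 total_interest=$0.50
After 7 (deposit($50)): balance=$50.00 total_interest=$0.50
After 8 (month_end (apply 1% monthly interest)): balance=$50.50 total_interest=$1.00
After 9 (deposit($100)): balance=$150.50 total_interest=$1.00
After 10 (year_end (apply 5% annual interest)): balance=$158.02 total_interest=$8.52
After 11 (deposit($200)): balance=$358.02 total_interest=$8.52
After 12 (deposit($200)): balance=$558.02 total_interest=$8.52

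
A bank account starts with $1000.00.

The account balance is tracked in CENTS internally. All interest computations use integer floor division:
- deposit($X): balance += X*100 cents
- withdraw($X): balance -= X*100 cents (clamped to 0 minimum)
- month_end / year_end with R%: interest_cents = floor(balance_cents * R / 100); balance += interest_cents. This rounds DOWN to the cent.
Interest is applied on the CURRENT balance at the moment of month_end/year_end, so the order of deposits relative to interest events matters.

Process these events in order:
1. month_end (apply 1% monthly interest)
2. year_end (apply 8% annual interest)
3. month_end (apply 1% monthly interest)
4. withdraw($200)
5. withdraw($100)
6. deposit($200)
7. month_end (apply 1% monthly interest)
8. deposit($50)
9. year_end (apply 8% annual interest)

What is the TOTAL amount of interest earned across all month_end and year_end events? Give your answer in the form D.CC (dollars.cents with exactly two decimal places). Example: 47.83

Answer: 196.64

Derivation:
After 1 (month_end (apply 1% monthly interest)): balance=$1010.00 total_interest=$10.00
After 2 (year_end (apply 8% annual interest)): balance=$1090.80 total_interest=$90.80
After 3 (month_end (apply 1% monthly interest)): balance=$1101.70 total_interest=$101.70
After 4 (withdraw($200)): balance=$901.70 total_interest=$101.70
After 5 (withdraw($100)): balance=$801.70 total_interest=$101.70
After 6 (deposit($200)): balance=$1001.70 total_interest=$101.70
After 7 (month_end (apply 1% monthly interest)): balance=$1011.71 total_interest=$111.71
After 8 (deposit($50)): balance=$1061.71 total_interest=$111.71
After 9 (year_end (apply 8% annual interest)): balance=$1146.64 total_interest=$196.64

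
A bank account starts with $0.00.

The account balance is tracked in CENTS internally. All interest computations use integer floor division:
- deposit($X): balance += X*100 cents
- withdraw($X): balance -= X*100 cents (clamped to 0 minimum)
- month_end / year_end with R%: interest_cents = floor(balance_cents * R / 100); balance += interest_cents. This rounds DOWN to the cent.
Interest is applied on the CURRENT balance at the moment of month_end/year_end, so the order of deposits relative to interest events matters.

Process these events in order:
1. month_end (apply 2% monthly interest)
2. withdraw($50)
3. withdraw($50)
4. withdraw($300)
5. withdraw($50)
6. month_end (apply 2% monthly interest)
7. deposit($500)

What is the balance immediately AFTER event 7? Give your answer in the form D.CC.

After 1 (month_end (apply 2% monthly interest)): balance=$0.00 total_interest=$0.00
After 2 (withdraw($50)): balance=$0.00 total_interest=$0.00
After 3 (withdraw($50)): balance=$0.00 total_interest=$0.00
After 4 (withdraw($300)): balance=$0.00 total_interest=$0.00
After 5 (withdraw($50)): balance=$0.00 total_interest=$0.00
After 6 (month_end (apply 2% monthly interest)): balance=$0.00 total_interest=$0.00
After 7 (deposit($500)): balance=$500.00 total_interest=$0.00

Answer: 500.00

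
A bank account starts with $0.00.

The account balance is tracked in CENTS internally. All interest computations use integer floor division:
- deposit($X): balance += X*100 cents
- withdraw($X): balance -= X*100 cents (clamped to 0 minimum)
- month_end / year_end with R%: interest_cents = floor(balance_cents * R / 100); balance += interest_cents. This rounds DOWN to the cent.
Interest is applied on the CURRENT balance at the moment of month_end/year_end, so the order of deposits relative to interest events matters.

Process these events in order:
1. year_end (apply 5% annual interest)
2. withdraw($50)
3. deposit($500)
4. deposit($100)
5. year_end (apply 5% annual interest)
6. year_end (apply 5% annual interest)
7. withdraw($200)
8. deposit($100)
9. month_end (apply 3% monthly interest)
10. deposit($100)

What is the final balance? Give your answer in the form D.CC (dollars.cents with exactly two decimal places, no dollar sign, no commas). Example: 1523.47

Answer: 678.34

Derivation:
After 1 (year_end (apply 5% annual interest)): balance=$0.00 total_interest=$0.00
After 2 (withdraw($50)): balance=$0.00 total_interest=$0.00
After 3 (deposit($500)): balance=$500.00 total_interest=$0.00
After 4 (deposit($100)): balance=$600.00 total_interest=$0.00
After 5 (year_end (apply 5% annual interest)): balance=$630.00 total_interest=$30.00
After 6 (year_end (apply 5% annual interest)): balance=$661.50 total_interest=$61.50
After 7 (withdraw($200)): balance=$461.50 total_interest=$61.50
After 8 (deposit($100)): balance=$561.50 total_interest=$61.50
After 9 (month_end (apply 3% monthly interest)): balance=$578.34 total_interest=$78.34
After 10 (deposit($100)): balance=$678.34 total_interest=$78.34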